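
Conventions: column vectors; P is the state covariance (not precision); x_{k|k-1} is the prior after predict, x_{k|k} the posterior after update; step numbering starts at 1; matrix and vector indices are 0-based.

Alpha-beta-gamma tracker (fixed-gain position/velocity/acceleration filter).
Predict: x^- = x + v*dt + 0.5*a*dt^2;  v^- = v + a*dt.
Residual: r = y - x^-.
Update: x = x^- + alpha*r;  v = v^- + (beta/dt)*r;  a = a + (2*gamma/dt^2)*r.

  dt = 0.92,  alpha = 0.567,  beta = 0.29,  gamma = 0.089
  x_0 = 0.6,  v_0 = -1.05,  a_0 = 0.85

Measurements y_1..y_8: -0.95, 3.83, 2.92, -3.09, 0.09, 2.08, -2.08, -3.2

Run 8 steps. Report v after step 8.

step 1: x_pred=-0.0063  r=-0.9437  x^+=-0.5414  v^+=-0.5655  a^+=0.6515
step 2: x_pred=-0.7859  r=4.6159  x^+=1.8313  v^+=1.4889  a^+=1.6223
step 3: x_pred=3.8877  r=-0.9677  x^+=3.3390  v^+=2.6764  a^+=1.4188
step 4: x_pred=6.4017  r=-9.4917  x^+=1.0199  v^+=0.9897  a^+=-0.5774
step 5: x_pred=1.6861  r=-1.5961  x^+=0.7811  v^+=-0.0446  a^+=-0.9130
step 6: x_pred=0.3537  r=1.7263  x^+=1.3325  v^+=-0.3404  a^+=-0.5500
step 7: x_pred=0.7866  r=-2.8666  x^+=-0.8388  v^+=-1.7500  a^+=-1.1528
step 8: x_pred=-2.9367  r=-0.2633  x^+=-3.0860  v^+=-2.8936  a^+=-1.2082

v_post = -2.8936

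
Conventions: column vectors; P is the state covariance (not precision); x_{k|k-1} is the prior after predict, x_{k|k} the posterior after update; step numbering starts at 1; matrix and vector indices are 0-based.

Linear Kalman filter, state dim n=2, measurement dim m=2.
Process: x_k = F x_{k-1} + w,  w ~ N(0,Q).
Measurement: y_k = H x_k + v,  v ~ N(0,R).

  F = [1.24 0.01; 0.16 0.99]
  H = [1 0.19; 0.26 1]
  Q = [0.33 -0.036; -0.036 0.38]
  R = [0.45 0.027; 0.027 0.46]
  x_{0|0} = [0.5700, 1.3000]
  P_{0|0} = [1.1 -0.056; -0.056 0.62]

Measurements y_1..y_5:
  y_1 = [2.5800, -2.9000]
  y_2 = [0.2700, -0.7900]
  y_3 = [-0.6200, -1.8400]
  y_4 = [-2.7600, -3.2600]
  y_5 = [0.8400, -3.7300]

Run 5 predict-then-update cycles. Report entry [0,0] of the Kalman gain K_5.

step 1: x^-=[0.7198, 1.3782]  P^-=[2.0200 0.1195; 0.1195 0.9981]  S=[2.5515 0.8673; 0.8673 1.6568]  K=[0.8130 -0.0364; -0.1094 0.6785]  nu=[1.5983, -4.4653]  x^+=[2.1819, -1.8263]  P^+=[0.3828 -0.0943; -0.0943 0.3337]
step 2: x^-=[2.6873, -1.4590]  P^-=[0.9163 -0.0727; -0.0727 0.6869]  S=[1.3634 0.3195; 0.3195 1.1711]  K=[0.6717 -0.0419; -0.0975 0.5970]  nu=[-2.1401, -0.0297]  x^+=[1.2510, -1.2681]  P^+=[0.3170 -0.0836; -0.0836 0.2937]
step 3: x^-=[1.5386, -1.0553]  P^-=[0.8154 -0.0729; -0.0729 0.6495]  S=[1.2611 0.2859; 0.2859 1.1267]  K=[0.6447 -0.0401; -0.0921 0.5830]  nu=[-1.9581, -1.1848]  x^+=[0.3238, -1.5656]  P^+=[0.3042 -0.0802; -0.0802 0.2865]
step 4: x^-=[0.3859, -1.4981]  P^-=[0.7959 -0.0713; -0.0713 0.6432]  S=[1.2420 0.2813; 0.2813 1.1199]  K=[0.6388 -0.0394; -0.0905 0.5805]  nu=[-2.8612, -1.8622]  x^+=[-1.3686, -2.3202]  P^+=[0.3015 -0.0792; -0.0792 0.2852]
step 5: x^-=[-1.7202, -2.5160]  P^-=[0.7916 -0.0708; -0.0708 0.6421]  S=[1.2379 0.2805; 0.2805 1.1188]  K=[0.6375 -0.0392; -0.0901 0.5801]  nu=[3.0383, -0.7668]  x^+=[0.2466, -3.2344]  P^+=[0.3008 -0.0790; -0.0790 0.2849]

K[0,0] = 0.6375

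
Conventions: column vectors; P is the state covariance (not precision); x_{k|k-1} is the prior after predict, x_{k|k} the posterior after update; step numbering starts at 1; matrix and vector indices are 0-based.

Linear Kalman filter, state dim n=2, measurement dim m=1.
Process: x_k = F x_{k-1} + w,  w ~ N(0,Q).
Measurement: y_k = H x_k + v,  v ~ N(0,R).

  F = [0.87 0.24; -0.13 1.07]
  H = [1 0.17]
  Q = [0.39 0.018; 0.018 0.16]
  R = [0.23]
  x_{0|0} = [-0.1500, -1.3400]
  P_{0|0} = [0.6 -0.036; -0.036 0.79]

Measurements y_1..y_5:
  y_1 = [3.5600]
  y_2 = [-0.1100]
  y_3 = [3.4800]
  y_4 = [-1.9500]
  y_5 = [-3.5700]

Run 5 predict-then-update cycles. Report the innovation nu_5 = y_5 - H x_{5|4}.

innov = [-2.0230]

step 1: x^-=[-0.4521, -1.4143]  P^-=[0.8746 0.1206; 0.1206 1.0846]  S=[1.1770]  K=[0.7605; 0.2591]  nu=[4.2525]  x^+=[2.7821, -0.3123]  P^+=[0.1938 -0.1113; -0.1113 1.0056]
step 2: x^-=[2.3455, -0.6958]  P^-=[0.5481 0.1541; 0.1541 1.3455]  S=[0.8694]  K=[0.6606; 0.4404]  nu=[-2.3372]  x^+=[0.8015, -1.7250]  P^+=[0.1687 -0.0988; -0.0988 1.1769]
step 3: x^-=[0.2833, -1.9500]  P^-=[0.5442 0.2123; 0.2123 1.5378]  S=[0.8909]  K=[0.6514; 0.5317]  nu=[3.5282]  x^+=[2.5817, -0.0739]  P^+=[0.1662 -0.0963; -0.0963 1.2859]
step 4: x^-=[2.2283, -0.4147]  P^-=[0.5496 0.2428; 0.2428 1.6619]  S=[0.9102]  K=[0.6492; 0.5771]  nu=[-4.1078]  x^+=[-0.4385, -2.7854]  P^+=[0.1660 -0.0982; -0.0982 1.3587]
step 5: x^-=[-1.0500, -2.9234]  P^-=[0.5529 0.2597; 0.2597 1.7457]  S=[0.9217]  K=[0.6478; 0.6038]  nu=[-2.0230]  x^+=[-2.3605, -4.1449]  P^+=[0.1661 -0.1008; -0.1008 1.4097]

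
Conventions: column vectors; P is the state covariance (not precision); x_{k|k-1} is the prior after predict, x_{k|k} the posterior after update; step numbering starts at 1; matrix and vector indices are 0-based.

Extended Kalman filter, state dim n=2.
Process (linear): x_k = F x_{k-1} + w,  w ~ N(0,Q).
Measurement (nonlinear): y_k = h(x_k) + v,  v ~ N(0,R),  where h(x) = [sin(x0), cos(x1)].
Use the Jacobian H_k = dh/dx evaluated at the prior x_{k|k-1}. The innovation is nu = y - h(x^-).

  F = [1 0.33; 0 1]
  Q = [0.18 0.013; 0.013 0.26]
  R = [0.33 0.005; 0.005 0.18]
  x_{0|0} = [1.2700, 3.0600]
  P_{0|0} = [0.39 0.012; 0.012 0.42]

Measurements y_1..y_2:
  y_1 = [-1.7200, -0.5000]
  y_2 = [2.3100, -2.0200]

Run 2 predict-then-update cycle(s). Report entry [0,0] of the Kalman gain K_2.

step 1: x^-=[2.2798, 3.0600]  P^-=[0.6237 0.1636; 0.1636 0.6800]  H_jac=[-0.6511 0.0000; 0.0000 -0.0815]  S=[0.5944 0.0137; 0.0137 0.1845]  K=[-0.6827 -0.0216; -0.1726 -0.2876]  nu=[-2.4790, 0.4967]  x^+=[3.9614, 3.3450]  P^+=[0.3462 0.0897; 0.0897 0.6457]
step 2: x^-=[5.0652, 3.3450]  P^-=[0.6557 0.3158; 0.3158 0.9057]  H_jac=[0.3456 0.0000; 0.0000 0.2020]  S=[0.4083 0.0270; 0.0270 0.2170]  K=[0.5399 0.2267; 0.2131 0.8168]  nu=[3.2484, -1.0406]  x^+=[6.5832, 3.1875]  P^+=[0.5189 0.2154; 0.2154 0.7330]

K[0,0] = 0.5399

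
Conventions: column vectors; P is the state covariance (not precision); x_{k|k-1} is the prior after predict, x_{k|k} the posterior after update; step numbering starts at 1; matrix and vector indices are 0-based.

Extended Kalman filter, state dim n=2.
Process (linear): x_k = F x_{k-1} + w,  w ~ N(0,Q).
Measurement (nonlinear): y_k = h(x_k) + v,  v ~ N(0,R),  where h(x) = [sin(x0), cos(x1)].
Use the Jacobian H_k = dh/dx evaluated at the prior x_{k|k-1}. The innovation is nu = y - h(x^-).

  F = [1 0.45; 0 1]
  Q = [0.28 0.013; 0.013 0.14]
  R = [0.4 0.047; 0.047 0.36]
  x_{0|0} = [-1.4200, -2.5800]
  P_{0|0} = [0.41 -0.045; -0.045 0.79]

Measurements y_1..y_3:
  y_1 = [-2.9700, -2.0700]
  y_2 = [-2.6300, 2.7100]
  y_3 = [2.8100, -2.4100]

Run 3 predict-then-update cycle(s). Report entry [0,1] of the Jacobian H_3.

step 1: x^-=[-2.5810, -2.5800]  P^-=[0.8095 0.3235; 0.3235 0.9300]  H_jac=[-0.8469 0.0000; 0.0000 0.5325]  S=[0.9806 -0.0989; -0.0989 0.6237]  K=[-0.6822 0.1680; -0.2025 0.7619]  nu=[-2.4383, -1.2236]  x^+=[-1.1233, -3.0184]  P^+=[0.3129 0.0534; 0.0534 0.4972]
step 2: x^-=[-2.4815, -3.0184]  P^-=[0.7416 0.2901; 0.2901 0.6372]  H_jac=[-0.7900 0.0000; 0.0000 0.1229]  S=[0.8628 0.0188; 0.0188 0.3696]  K=[-0.6819 0.1312; -0.2706 0.2257]  nu=[-2.0168, 3.7024]  x^+=[-0.6205, -1.6372]  P^+=[0.3375 0.1236; 0.1236 0.5575]
step 3: x^-=[-1.3573, -1.6372]  P^-=[0.8416 0.3874; 0.3874 0.6975]  H_jac=[0.2119 0.0000; 0.0000 0.9978]  S=[0.4378 0.1289; 0.1289 1.0544]  K=[0.3106 0.3287; -0.0071 0.6609]  nu=[3.7873, -2.3437]  x^+=[-0.9514, -3.2130]  P^+=[0.6591 0.1332; 0.1332 0.2381]

H_jac[0,1] = 0.0000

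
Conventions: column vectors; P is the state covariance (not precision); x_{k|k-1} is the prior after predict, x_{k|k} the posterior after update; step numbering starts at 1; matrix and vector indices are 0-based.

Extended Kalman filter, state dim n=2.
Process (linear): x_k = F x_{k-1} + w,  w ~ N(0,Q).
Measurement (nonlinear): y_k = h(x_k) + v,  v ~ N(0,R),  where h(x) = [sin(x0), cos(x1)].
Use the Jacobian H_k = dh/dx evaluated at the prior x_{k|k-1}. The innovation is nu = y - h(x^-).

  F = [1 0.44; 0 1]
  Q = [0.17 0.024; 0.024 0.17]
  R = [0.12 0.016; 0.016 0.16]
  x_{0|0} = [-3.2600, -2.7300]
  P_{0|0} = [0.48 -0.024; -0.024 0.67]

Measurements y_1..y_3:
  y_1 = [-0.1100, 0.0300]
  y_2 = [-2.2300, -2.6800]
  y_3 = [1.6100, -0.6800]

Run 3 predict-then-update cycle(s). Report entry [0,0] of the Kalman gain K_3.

step 1: x^-=[-4.4612, -2.7300]  P^-=[0.7586 0.2948; 0.2948 0.8400]  H_jac=[-0.2486 0.0000; 0.0000 0.4001]  S=[0.1669 -0.0133; -0.0133 0.2944]  K=[-1.1020 0.3507; -0.3493 1.1255]  nu=[-1.0786, 0.9465]  x^+=[-2.9406, -1.2879]  P^+=[0.5094 0.0962; 0.0962 0.4362]
step 2: x^-=[-3.5073, -1.2879]  P^-=[0.8485 0.3121; 0.3121 0.6062]  H_jac=[-0.9339 0.0000; 0.0000 0.9603]  S=[0.8600 -0.2639; -0.2639 0.7189]  K=[-0.8942 0.0887; -0.1020 0.7722]  nu=[-2.5876, -2.9591]  x^+=[-1.4558, -3.3091]  P^+=[0.1134 -0.0001; -0.0001 0.1270]
step 3: x^-=[-2.9118, -3.3091]  P^-=[0.3079 0.0797; 0.0797 0.2970]  H_jac=[-0.9737 0.0000; 0.0000 -0.1667]  S=[0.4119 0.0289; 0.0289 0.1683]  K=[-0.7311 0.0468; -0.1699 -0.2650]  nu=[1.8378, 0.3060]  x^+=[-4.2410, -3.7024]  P^+=[0.0893 0.0253; 0.0253 0.2707]

K[0,0] = -0.7311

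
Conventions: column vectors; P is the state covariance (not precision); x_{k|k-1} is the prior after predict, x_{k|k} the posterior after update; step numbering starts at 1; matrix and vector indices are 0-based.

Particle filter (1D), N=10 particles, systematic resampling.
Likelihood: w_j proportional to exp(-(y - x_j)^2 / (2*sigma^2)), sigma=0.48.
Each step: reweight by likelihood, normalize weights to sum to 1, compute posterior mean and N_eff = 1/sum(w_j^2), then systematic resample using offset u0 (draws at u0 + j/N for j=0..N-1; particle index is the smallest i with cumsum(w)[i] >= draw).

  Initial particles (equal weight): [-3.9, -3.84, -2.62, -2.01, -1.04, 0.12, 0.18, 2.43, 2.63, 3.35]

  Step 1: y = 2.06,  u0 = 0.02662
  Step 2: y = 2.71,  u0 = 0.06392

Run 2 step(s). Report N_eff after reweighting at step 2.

N_eff = 9.9401

step 1: w=[0.0000, 0.0000, 0.0000, 0.0000, 0.0000, 0.0002, 0.0004, 0.5874, 0.3906, 0.0214]  mean=2.5264  Neff=2.0076  idx=[7, 7, 7, 7, 7, 7, 8, 8, 8, 8]
step 2: w=[0.0937, 0.0937, 0.0937, 0.0937, 0.0937, 0.0937, 0.1095, 0.1095, 0.1095, 0.1095]  mean=2.5176  Neff=9.9401  idx=[0, 1, 2, 3, 4, 6, 6, 7, 8, 9]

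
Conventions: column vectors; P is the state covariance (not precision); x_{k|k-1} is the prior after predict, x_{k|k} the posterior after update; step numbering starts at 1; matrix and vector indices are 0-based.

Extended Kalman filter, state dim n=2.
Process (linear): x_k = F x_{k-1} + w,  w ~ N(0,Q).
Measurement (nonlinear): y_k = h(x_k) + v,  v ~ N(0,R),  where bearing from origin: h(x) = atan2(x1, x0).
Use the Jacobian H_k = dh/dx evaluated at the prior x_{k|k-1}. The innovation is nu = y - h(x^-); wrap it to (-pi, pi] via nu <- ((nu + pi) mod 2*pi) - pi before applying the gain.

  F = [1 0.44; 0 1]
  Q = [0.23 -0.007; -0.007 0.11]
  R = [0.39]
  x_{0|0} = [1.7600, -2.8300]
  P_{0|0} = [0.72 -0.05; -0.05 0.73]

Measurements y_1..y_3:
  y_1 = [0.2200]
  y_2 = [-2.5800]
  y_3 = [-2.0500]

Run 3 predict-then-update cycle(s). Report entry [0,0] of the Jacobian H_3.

step 1: x^-=[0.5148, -2.8300]  P^-=[1.0473 0.2642; 0.2642 0.8400]  H_jac=[0.3420 0.0622]  S=[0.5270]  K=[0.7109; 0.2706]  nu=[1.6109]  x^+=[1.6600, -2.3940]  P^+=[0.7810 0.1628; 0.1628 0.8014]
step 2: x^-=[0.6066, -2.3940]  P^-=[1.3094 0.5084; 0.5084 0.9114]  H_jac=[0.3925 0.0995]  S=[0.6404]  K=[0.8814; 0.4531]  nu=[-1.2574]  x^+=[-0.5017, -2.9638]  P^+=[0.8118 0.2526; 0.2526 0.7799]
step 3: x^-=[-1.8058, -2.9638]  P^-=[1.4151 0.5888; 0.5888 0.8899]  H_jac=[0.2461 -0.1499]  S=[0.4522]  K=[0.5748; 0.0253]  nu=[0.0680]  x^+=[-1.7667, -2.9621]  P^+=[1.2657 0.5822; 0.5822 0.8896]

H_jac[0,0] = 0.2461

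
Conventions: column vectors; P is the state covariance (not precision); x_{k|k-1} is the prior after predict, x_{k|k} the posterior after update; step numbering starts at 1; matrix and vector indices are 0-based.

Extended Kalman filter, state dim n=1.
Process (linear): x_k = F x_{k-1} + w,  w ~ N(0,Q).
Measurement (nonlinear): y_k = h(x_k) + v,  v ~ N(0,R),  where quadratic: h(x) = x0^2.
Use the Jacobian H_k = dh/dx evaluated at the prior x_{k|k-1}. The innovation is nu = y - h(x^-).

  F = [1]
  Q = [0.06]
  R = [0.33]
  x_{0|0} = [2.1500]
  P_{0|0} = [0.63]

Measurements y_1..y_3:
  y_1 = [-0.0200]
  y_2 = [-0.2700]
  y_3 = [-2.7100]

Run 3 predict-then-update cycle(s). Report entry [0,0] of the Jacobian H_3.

H_jac[0,0] = 1.4823

step 1: x^-=[2.1500]  P^-=[0.6900]  H_jac=[4.3000]  S=[13.0881]  K=[0.2267]  nu=[-4.6425]  x^+=[1.0976]  P^+=[0.0174]
step 2: x^-=[1.0976]  P^-=[0.0774]  H_jac=[2.1951]  S=[0.7030]  K=[0.2417]  nu=[-1.4747]  x^+=[0.7412]  P^+=[0.0363]
step 3: x^-=[0.7412]  P^-=[0.0963]  H_jac=[1.4823]  S=[0.5417]  K=[0.2636]  nu=[-3.2593]  x^+=[-0.1181]  P^+=[0.0587]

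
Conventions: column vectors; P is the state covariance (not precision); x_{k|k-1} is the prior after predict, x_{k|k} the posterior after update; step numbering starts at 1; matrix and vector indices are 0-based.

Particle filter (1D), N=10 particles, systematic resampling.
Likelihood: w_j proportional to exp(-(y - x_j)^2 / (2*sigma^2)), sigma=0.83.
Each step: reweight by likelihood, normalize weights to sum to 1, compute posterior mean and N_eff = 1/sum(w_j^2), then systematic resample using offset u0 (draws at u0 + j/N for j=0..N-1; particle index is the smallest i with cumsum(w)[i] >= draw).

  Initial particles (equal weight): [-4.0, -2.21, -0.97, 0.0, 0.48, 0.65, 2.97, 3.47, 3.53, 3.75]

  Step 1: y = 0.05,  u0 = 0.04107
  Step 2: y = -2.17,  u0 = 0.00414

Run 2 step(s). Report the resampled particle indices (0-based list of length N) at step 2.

step 1: w=[0.0000, 0.0078, 0.1497, 0.3179, 0.2785, 0.2453, 0.0007, 0.0001, 0.0000, 0.0000]  mean=0.1330  Neff=3.8274  idx=[2, 2, 3, 3, 3, 4, 4, 4, 5, 5]
step 2: w=[0.4256, 0.4256, 0.0397, 0.0397, 0.0397, 0.0074, 0.0074, 0.0074, 0.0038, 0.0038]  mean=-0.8101  Neff=2.7234  idx=[0, 0, 0, 0, 0, 1, 1, 1, 1, 3]

resampled_idx = [0, 0, 0, 0, 0, 1, 1, 1, 1, 3]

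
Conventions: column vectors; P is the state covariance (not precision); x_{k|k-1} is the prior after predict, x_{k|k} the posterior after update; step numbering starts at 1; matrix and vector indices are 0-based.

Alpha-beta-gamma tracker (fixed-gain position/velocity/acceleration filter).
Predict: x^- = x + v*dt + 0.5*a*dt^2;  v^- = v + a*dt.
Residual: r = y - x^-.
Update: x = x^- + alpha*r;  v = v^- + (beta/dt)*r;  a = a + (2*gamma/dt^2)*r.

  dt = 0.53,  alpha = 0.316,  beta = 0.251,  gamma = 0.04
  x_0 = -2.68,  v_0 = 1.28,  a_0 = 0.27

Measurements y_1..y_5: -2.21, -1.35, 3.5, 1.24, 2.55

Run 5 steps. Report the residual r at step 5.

resid = -1.6567

step 1: x_pred=-1.9637  r=-0.2463  x^+=-2.0415  v^+=1.3064  a^+=0.1998
step 2: x_pred=-1.3210  r=-0.0290  x^+=-1.3302  v^+=1.3986  a^+=0.1916
step 3: x_pred=-0.5620  r=4.0620  x^+=0.7216  v^+=3.4239  a^+=1.3484
step 4: x_pred=2.7256  r=-1.4856  x^+=2.2562  v^+=3.4350  a^+=0.9253
step 5: x_pred=4.2067  r=-1.6567  x^+=3.6832  v^+=3.1408  a^+=0.4535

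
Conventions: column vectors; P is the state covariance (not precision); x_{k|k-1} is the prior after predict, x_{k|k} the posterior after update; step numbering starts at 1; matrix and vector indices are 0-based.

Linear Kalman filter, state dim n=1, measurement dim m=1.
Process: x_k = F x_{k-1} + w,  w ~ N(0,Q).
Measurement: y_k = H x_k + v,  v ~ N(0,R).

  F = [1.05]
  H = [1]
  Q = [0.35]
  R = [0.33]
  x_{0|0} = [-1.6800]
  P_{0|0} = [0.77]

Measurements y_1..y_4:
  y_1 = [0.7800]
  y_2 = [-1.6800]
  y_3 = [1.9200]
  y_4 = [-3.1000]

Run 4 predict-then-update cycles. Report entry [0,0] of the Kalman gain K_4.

K[0,0] = 0.6387

step 1: x^-=[-1.7640]  P^-=[1.1989]  S=[1.5289]  K=[0.7842]  nu=[2.5440]  x^+=[0.2309]  P^+=[0.2588]
step 2: x^-=[0.2425]  P^-=[0.6353]  S=[0.9653]  K=[0.6581]  nu=[-1.9225]  x^+=[-1.0228]  P^+=[0.2172]
step 3: x^-=[-1.0739]  P^-=[0.5894]  S=[0.9194]  K=[0.6411]  nu=[2.9939]  x^+=[0.8454]  P^+=[0.2116]
step 4: x^-=[0.8877]  P^-=[0.5832]  S=[0.9132]  K=[0.6387]  nu=[-3.9877]  x^+=[-1.6590]  P^+=[0.2108]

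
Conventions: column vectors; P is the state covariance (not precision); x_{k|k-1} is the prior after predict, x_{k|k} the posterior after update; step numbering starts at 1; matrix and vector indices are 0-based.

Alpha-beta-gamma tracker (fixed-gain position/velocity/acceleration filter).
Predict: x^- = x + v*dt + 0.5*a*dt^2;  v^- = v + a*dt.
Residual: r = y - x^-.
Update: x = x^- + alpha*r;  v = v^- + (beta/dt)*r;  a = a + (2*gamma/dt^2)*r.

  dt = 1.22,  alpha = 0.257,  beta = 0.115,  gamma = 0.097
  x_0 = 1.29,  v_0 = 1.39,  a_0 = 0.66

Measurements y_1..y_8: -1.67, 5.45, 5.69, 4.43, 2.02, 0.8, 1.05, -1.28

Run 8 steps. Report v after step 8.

step 1: x_pred=3.4770  r=-5.1470  x^+=2.1542  v^+=1.7100  a^+=-0.0109
step 2: x_pred=4.2324  r=1.2176  x^+=4.5453  v^+=1.8116  a^+=0.1478
step 3: x_pred=6.8654  r=-1.1754  x^+=6.5633  v^+=1.8811  a^+=-0.0054
step 4: x_pred=8.8543  r=-4.4243  x^+=7.7173  v^+=1.4575  a^+=-0.5820
step 5: x_pred=9.0623  r=-7.0423  x^+=7.2525  v^+=0.0836  a^+=-1.4999
step 6: x_pred=6.2382  r=-5.4382  x^+=4.8406  v^+=-2.2589  a^+=-2.2088
step 7: x_pred=0.4410  r=0.6090  x^+=0.5975  v^+=-4.8962  a^+=-2.1294
step 8: x_pred=-6.9606  r=5.6806  x^+=-5.5007  v^+=-6.9586  a^+=-1.3890

v_post = -6.9586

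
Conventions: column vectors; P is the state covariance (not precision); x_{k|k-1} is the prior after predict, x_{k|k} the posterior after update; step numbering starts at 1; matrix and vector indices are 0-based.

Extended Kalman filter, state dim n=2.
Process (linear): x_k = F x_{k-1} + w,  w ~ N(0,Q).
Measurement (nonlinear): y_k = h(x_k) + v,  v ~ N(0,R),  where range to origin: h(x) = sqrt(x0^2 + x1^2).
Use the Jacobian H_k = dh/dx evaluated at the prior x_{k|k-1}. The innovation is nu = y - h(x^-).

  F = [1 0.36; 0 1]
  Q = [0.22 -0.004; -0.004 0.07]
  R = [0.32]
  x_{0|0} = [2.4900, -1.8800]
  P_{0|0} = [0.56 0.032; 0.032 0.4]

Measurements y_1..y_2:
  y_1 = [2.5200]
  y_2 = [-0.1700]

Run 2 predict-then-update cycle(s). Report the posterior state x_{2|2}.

x_post = [0.4325, -1.0769]

step 1: x^-=[1.8132, -1.8800]  P^-=[0.8549 0.1720; 0.1720 0.4700]  H_jac=[0.6942 -0.7198]  S=[0.8036]  K=[0.5844; -0.2724]  nu=[-0.0919]  x^+=[1.7595, -1.8550]  P^+=[0.5804 0.2999; 0.2999 0.4104]
step 2: x^-=[1.0917, -1.8550]  P^-=[1.0695 0.4437; 0.4437 0.4804]  H_jac=[0.5072 -0.8618]  S=[0.5641]  K=[0.2838; -0.3350]  nu=[-2.3224]  x^+=[0.4325, -1.0769]  P^+=[1.0241 0.4973; 0.4973 0.4171]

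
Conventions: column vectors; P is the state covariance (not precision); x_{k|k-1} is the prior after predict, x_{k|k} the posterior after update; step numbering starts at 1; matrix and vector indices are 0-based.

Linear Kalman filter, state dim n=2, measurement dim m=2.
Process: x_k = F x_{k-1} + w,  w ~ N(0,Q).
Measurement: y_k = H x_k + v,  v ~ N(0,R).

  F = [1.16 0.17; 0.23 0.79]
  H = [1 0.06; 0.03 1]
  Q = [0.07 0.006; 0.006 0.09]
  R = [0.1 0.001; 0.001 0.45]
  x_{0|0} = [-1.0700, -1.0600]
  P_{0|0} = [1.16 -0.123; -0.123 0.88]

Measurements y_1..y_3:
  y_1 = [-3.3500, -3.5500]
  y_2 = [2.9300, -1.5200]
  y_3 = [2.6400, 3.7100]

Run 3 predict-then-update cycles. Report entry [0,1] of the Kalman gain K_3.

step 1: x^-=[-1.4214, -1.0835]  P^-=[1.6078 0.3161; 0.3161 0.6559]  S=[1.7481 0.4053; 0.4053 1.1263]  K=[0.9335 -0.0124; 0.0724 0.5647]  nu=[-1.8636, -2.4239]  x^+=[-3.1310, -2.5872]  P^+=[0.0938 -0.0075; -0.0075 0.2544]
step 2: x^-=[-4.0717, -2.7640]  P^-=[0.2006 0.0581; 0.0581 0.2510]  S=[0.3085 0.0802; 0.0802 0.7047]  K=[0.6574 0.0161; 0.1481 0.3418]  nu=[7.1676, 1.3662]  x^+=[0.6623, -1.2353]  P^+=[0.0654 0.0059; 0.0059 0.1538]
step 3: x^-=[0.5583, -0.8235]  P^-=[0.1648 0.0498; 0.0498 0.1916]  S=[0.2714 0.0673; 0.0673 0.6447]  K=[0.6129 0.0209; 0.1555 0.2833]  nu=[2.1311, 4.5168]  x^+=[1.9588, 0.7872]  P^+=[0.0608 0.0082; 0.0082 0.1274]

K[0,1] = 0.0209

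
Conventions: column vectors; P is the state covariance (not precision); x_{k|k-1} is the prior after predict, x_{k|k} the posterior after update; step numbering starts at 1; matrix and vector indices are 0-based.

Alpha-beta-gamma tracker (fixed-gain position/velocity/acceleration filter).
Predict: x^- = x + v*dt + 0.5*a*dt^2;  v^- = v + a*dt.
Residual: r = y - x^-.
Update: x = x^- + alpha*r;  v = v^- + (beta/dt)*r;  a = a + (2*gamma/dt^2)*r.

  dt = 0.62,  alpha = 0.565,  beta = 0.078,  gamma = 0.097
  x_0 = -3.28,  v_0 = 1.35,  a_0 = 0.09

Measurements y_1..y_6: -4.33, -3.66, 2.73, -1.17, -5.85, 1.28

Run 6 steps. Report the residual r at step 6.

resid = 4.1086

step 1: x_pred=-2.4257  r=-1.9043  x^+=-3.5016  v^+=1.1662  a^+=-0.8711
step 2: x_pred=-2.9460  r=-0.7140  x^+=-3.3494  v^+=0.5363  a^+=-1.2314
step 3: x_pred=-3.2536  r=5.9836  x^+=0.1272  v^+=0.5256  a^+=1.7884
step 4: x_pred=0.7968  r=-1.9668  x^+=-0.3145  v^+=1.3870  a^+=0.7958
step 5: x_pred=0.6984  r=-6.5484  x^+=-3.0014  v^+=1.0565  a^+=-2.5091
step 6: x_pred=-2.8286  r=4.1086  x^+=-0.5073  v^+=0.0178  a^+=-0.4355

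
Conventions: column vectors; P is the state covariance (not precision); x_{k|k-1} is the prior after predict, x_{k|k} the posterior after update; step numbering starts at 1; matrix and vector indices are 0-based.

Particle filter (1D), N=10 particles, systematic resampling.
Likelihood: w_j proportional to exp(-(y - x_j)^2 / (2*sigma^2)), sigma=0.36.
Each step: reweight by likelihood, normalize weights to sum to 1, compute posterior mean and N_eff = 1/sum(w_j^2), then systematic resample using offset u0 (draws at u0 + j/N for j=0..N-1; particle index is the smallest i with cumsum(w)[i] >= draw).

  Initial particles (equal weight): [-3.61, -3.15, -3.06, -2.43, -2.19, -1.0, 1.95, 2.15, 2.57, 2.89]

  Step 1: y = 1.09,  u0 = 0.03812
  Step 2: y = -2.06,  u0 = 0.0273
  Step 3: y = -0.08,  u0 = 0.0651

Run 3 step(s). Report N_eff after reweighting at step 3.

step 1: w=[0.0000, 0.0000, 0.0000, 0.0000, 0.0000, 0.0000, 0.8123, 0.1846, 0.0030, 0.0001]  mean=1.9888  Neff=1.4411  idx=[6, 6, 6, 6, 6, 6, 6, 6, 7, 7]
step 2: w=[0.1249, 0.1249, 0.1249, 0.1249, 0.1249, 0.1249, 0.1249, 0.1249, 0.0002, 0.0002]  mean=1.9501  Neff=8.0070  idx=[0, 1, 1, 2, 3, 4, 5, 5, 6, 7]
step 3: w=[0.1000, 0.1000, 0.1000, 0.1000, 0.1000, 0.1000, 0.1000, 0.1000, 0.1000, 0.1000]  mean=1.9500  Neff=10.0000  idx=[0, 1, 2, 3, 4, 5, 6, 7, 8, 9]

N_eff = 10.0000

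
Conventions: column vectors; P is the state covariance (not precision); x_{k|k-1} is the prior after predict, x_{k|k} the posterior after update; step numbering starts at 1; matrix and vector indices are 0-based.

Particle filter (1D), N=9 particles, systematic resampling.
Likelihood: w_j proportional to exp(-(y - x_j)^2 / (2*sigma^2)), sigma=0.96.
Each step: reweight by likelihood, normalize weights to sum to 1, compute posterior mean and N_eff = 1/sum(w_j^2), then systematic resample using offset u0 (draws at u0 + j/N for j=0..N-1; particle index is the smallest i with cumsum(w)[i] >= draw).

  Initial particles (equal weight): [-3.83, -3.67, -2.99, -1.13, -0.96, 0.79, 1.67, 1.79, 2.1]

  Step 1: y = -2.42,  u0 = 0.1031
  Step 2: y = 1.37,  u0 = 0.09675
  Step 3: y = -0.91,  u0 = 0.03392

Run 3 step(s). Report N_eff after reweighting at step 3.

step 1: w=[0.1459, 0.1838, 0.3597, 0.1739, 0.1350, 0.0016, 0.0000, 0.0000, 0.0000]  mean=-2.6336  Neff=4.2931  idx=[0, 1, 1, 2, 2, 2, 3, 4, 4]
step 2: w=[0.0000, 0.0000, 0.0000, 0.0002, 0.0002, 0.0002, 0.2424, 0.3784, 0.3784]  mean=-1.0027  Neff=2.8970  idx=[6, 6, 7, 7, 7, 8, 8, 8, 8]
step 3: w=[0.1090, 0.1090, 0.1117, 0.1117, 0.1117, 0.1117, 0.1117, 0.1117, 0.1117]  mean=-0.9971  Neff=8.9990  idx=[0, 1, 2, 3, 4, 5, 6, 7, 8]

N_eff = 8.9990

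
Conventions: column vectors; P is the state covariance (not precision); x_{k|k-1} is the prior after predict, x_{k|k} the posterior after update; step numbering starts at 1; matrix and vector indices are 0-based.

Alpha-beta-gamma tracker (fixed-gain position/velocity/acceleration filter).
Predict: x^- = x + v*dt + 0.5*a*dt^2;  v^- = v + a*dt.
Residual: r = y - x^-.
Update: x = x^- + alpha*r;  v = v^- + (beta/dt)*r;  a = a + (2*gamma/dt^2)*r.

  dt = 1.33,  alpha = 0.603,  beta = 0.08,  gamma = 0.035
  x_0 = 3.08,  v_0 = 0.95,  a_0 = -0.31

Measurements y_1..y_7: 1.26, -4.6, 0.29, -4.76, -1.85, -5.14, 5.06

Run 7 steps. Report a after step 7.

a_post = 0.3414

step 1: x_pred=4.0693  r=-2.8093  x^+=2.3753  v^+=0.3687  a^+=-0.4212
step 2: x_pred=2.4932  r=-7.0932  x^+=-1.7840  v^+=-0.6181  a^+=-0.7019
step 3: x_pred=-3.2268  r=3.5168  x^+=-1.1062  v^+=-1.3400  a^+=-0.5627
step 4: x_pred=-3.3861  r=-1.3739  x^+=-4.2146  v^+=-2.1711  a^+=-0.6171
step 5: x_pred=-7.6479  r=5.7979  x^+=-4.1517  v^+=-2.6430  a^+=-0.3876
step 6: x_pred=-8.0098  r=2.8698  x^+=-6.2793  v^+=-2.9860  a^+=-0.2741
step 7: x_pred=-10.4930  r=15.5530  x^+=-1.1146  v^+=-2.4149  a^+=0.3414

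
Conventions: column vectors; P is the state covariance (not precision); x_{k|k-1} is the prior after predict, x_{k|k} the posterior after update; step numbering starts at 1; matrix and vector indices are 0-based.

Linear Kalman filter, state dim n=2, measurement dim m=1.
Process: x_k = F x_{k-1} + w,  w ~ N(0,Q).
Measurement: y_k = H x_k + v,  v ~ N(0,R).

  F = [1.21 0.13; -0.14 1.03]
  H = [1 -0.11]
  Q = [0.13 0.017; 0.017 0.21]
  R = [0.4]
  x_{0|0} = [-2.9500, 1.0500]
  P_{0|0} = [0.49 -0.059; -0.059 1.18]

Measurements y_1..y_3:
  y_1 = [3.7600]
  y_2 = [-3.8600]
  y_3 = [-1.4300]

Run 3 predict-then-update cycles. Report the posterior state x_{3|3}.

step 1: x^-=[-3.4330, 1.4945]  P^-=[0.8488 0.0195; 0.0195 1.4885]  S=[1.2625]  K=[0.6706; -0.1142]  nu=[7.3574]  x^+=[1.5009, 0.6542]  P^+=[0.2810 0.1162; 0.1162 1.4720]
step 2: x^-=[1.9011, 0.4637]  P^-=[0.6029 0.3092; 0.3092 1.7436]  S=[0.9560]  K=[0.5951; 0.1229]  nu=[-5.7101]  x^+=[-1.4969, -0.2378]  P^+=[0.2644 0.2394; 0.2394 1.7292]
step 3: x^-=[-1.8422, -0.0354]  P^-=[0.6216 0.4977; 0.4977 1.9807]  S=[0.9361]  K=[0.6056; 0.2990]  nu=[0.4083]  x^+=[-1.5949, 0.0866]  P^+=[0.2783 0.3283; 0.3283 1.8970]

x_post = [-1.5949, 0.0866]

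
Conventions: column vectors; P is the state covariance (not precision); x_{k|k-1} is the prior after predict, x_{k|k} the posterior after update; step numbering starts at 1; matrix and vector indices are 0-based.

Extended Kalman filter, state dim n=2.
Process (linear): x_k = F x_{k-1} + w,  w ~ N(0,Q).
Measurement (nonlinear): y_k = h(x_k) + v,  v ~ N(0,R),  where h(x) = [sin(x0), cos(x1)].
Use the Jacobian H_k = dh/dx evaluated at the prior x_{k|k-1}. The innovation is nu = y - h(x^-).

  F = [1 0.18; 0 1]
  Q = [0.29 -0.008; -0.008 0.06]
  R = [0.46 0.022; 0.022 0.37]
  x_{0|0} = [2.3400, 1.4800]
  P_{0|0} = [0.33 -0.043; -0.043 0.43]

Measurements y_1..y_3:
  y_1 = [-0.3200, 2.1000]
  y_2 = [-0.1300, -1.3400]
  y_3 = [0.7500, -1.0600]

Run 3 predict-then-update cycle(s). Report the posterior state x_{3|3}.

x_post = [2.8356, 1.5410]

step 1: x^-=[2.6064, 1.4800]  P^-=[0.6185 0.0264; 0.0264 0.4900]  H_jac=[-0.8602 0.0000; 0.0000 -0.9959]  S=[0.9176 0.0446; 0.0446 0.8560]  K=[-0.5797 -0.0005; 0.0030 -0.5702]  nu=[-0.8300, 2.0093]  x^+=[3.0866, 0.3317]  P^+=[0.3100 0.0130; 0.0130 0.2118]
step 2: x^-=[3.1463, 0.3317]  P^-=[0.6116 0.0431; 0.0431 0.2718]  H_jac=[-1.0000 0.0000; 0.0000 -0.3257]  S=[1.0716 0.0360; 0.0360 0.3988]  K=[-0.5713 0.0164; -0.0329 -0.2190]  nu=[-0.1253, -2.2855]  x^+=[3.1803, 0.8363]  P^+=[0.2624 0.0199; 0.0199 0.2510]
step 3: x^-=[3.3309, 0.8363]  P^-=[0.5677 0.0571; 0.0571 0.3110]  H_jac=[-0.9821 0.0000; 0.0000 -0.7422]  S=[1.0076 0.0636; 0.0636 0.5413]  K=[-0.5525 -0.0134; -0.0290 -0.4230]  nu=[0.9382, -1.7302]  x^+=[2.8356, 1.5410]  P^+=[0.2591 0.0230; 0.0230 0.2117]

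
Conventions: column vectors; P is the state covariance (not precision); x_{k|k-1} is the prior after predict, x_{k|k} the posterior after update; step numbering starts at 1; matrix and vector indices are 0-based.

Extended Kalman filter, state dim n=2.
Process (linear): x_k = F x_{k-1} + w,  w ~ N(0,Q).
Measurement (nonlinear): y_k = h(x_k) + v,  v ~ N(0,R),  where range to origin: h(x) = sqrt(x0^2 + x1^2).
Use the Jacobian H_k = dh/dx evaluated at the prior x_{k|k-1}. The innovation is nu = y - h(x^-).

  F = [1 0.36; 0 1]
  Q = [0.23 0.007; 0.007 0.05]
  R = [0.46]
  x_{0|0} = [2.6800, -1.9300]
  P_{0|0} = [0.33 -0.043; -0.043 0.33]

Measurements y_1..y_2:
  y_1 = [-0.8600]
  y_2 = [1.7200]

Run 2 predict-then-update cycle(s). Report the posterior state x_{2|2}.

x_post = [-0.0622, -1.3495]

step 1: x^-=[1.9852, -1.9300]  P^-=[0.5718 0.0828; 0.0828 0.3800]  H_jac=[0.7170 -0.6971]  S=[0.8558]  K=[0.4116; -0.2401]  nu=[-3.6287]  x^+=[0.4916, -1.0586]  P^+=[0.4268 0.1674; 0.1674 0.3306]
step 2: x^-=[0.1105, -1.0586]  P^-=[0.8202 0.2934; 0.2934 0.3806]  H_jac=[0.1038 -0.9946]  S=[0.7848]  K=[-0.2634; -0.4436]  nu=[0.6556]  x^+=[-0.0622, -1.3495]  P^+=[0.7657 0.2017; 0.2017 0.2262]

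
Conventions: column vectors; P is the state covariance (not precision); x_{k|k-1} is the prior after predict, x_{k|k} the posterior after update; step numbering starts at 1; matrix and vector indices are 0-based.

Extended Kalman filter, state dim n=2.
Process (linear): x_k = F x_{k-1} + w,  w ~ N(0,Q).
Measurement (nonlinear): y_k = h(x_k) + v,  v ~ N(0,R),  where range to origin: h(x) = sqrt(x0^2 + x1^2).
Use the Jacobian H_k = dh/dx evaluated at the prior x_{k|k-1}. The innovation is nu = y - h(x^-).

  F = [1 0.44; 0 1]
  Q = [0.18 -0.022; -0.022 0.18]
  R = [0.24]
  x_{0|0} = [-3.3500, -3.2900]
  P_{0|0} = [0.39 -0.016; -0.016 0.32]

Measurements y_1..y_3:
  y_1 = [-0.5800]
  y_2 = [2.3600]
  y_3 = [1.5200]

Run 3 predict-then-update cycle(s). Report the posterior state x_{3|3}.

x_post = [-1.7006, -0.7409]

step 1: x^-=[-4.7976, -3.2900]  P^-=[0.6179 0.1028; 0.1028 0.5000]  H_jac=[-0.8247 -0.5656]  S=[0.9161]  K=[-0.6197; -0.4012]  nu=[-6.3973]  x^+=[-0.8331, -0.7232]  P^+=[0.2661 -0.1250; -0.1250 0.3525]
step 2: x^-=[-1.1513, -0.7232]  P^-=[0.4043 0.0081; 0.0081 0.5325]  H_jac=[-0.8468 -0.5319]  S=[0.6879]  K=[-0.5040; -0.4218]  nu=[1.0004]  x^+=[-1.6555, -1.1451]  P^+=[0.2296 -0.1381; -0.1381 0.4101]
step 3: x^-=[-2.1593, -1.1451]  P^-=[0.3675 0.0204; 0.0204 0.5901]  H_jac=[-0.8835 -0.4685]  S=[0.6732]  K=[-0.4964; -0.4374]  nu=[-0.9242]  x^+=[-1.7006, -0.7409]  P^+=[0.2016 -0.1258; -0.1258 0.4613]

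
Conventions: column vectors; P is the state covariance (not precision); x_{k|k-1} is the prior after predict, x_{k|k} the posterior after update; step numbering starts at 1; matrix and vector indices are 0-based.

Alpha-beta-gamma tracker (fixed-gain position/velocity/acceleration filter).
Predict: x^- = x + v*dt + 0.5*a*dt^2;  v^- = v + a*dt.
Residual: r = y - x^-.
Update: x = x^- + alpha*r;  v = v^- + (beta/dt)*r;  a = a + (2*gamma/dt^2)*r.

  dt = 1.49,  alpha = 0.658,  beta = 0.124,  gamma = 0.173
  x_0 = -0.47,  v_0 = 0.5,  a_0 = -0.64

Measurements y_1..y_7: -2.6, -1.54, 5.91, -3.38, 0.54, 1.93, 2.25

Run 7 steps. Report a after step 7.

step 1: x_pred=-0.4354  r=-2.1646  x^+=-1.8597  v^+=-0.6337  a^+=-0.9773
step 2: x_pred=-3.8889  r=2.3489  x^+=-2.3433  v^+=-1.8945  a^+=-0.6113
step 3: x_pred=-5.8447  r=11.7547  x^+=1.8899  v^+=-1.8271  a^+=1.2207
step 4: x_pred=0.5226  r=-3.9026  x^+=-2.0453  v^+=-0.3330  a^+=0.6125
step 5: x_pred=-1.8617  r=2.4017  x^+=-0.2814  v^+=0.7794  a^+=0.9868
step 6: x_pred=1.9753  r=-0.0453  x^+=1.9455  v^+=2.2459  a^+=0.9797
step 7: x_pred=6.3794  r=-4.1294  x^+=3.6623  v^+=3.3620  a^+=0.3361

a_post = 0.3361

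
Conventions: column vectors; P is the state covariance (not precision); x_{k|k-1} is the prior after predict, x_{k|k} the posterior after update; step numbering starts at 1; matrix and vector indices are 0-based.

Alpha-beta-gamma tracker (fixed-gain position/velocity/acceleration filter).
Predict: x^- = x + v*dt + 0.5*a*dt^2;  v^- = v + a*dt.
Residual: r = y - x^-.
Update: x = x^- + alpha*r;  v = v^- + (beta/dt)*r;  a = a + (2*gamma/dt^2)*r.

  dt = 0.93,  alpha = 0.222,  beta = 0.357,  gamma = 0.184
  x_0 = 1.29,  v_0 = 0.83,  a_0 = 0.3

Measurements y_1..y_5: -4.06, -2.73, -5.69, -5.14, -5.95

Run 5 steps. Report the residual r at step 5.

step 1: x_pred=2.1916  r=-6.2516  x^+=0.8038  v^+=-1.2908  a^+=-2.3600
step 2: x_pred=-1.4173  r=-1.3127  x^+=-1.7087  v^+=-3.9895  a^+=-2.9185
step 3: x_pred=-6.6810  r=0.9910  x^+=-6.4610  v^+=-6.3233  a^+=-2.4968
step 4: x_pred=-13.4215  r=8.2815  x^+=-11.5830  v^+=-5.4663  a^+=1.0268
step 5: x_pred=-16.2226  r=10.2726  x^+=-13.9421  v^+=-0.5681  a^+=5.3976

resid = 10.2726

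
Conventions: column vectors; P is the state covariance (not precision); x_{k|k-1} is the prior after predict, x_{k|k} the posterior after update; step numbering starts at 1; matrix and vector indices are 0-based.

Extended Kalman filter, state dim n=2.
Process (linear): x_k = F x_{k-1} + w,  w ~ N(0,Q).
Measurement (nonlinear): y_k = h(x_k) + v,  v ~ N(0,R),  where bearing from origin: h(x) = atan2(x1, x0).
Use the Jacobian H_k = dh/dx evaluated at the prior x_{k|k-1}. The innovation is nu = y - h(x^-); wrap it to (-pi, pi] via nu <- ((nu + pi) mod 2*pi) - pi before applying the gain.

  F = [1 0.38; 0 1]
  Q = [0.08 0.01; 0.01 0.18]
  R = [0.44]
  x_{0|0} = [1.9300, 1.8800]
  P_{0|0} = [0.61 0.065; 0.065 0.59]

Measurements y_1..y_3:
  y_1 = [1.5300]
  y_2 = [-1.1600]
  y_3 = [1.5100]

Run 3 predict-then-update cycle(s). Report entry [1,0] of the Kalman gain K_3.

step 1: x^-=[2.6444, 1.8800]  P^-=[0.8246 0.2992; 0.2992 0.7700]  H_jac=[-0.1786 0.2512]  S=[0.4880]  K=[-0.1477; 0.2868]  nu=[0.9120]  x^+=[2.5097, 2.1416]  P^+=[0.8139 0.3199; 0.3199 0.7298]
step 2: x^-=[3.3235, 2.1416]  P^-=[1.2424 0.6072; 0.6072 0.9098]  H_jac=[-0.1370 0.2126]  S=[0.4691]  K=[-0.0877; 0.2350]  nu=[-1.7324]  x^+=[3.4753, 1.7344]  P^+=[1.2388 0.6169; 0.6169 0.8839]
step 3: x^-=[4.1344, 1.7344]  P^-=[1.9153 0.9628; 0.9628 1.0639]  H_jac=[-0.0863 0.2057]  S=[0.4651]  K=[0.0704; 0.2919]  nu=[1.1128]  x^+=[4.2128, 2.0592]  P^+=[1.9130 0.9532; 0.9532 1.0243]

K[1,0] = 0.2919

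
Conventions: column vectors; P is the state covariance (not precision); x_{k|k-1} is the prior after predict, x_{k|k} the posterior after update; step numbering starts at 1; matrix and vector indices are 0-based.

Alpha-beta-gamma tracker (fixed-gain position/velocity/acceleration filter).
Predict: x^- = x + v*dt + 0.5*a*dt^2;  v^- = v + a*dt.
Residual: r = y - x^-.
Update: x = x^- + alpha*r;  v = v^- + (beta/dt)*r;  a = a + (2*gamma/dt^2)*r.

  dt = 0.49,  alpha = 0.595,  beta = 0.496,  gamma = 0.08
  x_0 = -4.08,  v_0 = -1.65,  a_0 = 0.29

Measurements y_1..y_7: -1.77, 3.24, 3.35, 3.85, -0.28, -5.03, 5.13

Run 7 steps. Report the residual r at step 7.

step 1: x_pred=-4.8537  r=3.0837  x^+=-3.0189  v^+=1.6135  a^+=2.3449
step 2: x_pred=-1.9467  r=5.1867  x^+=1.1394  v^+=8.0128  a^+=5.8013
step 3: x_pred=5.7621  r=-2.4121  x^+=4.3269  v^+=8.4138  a^+=4.1939
step 4: x_pred=8.9532  r=-5.1032  x^+=5.9168  v^+=5.3032  a^+=0.7932
step 5: x_pred=8.6106  r=-8.8906  x^+=3.3207  v^+=-3.3075  a^+=-5.1313
step 6: x_pred=1.0840  r=-6.1140  x^+=-2.5538  v^+=-12.0107  a^+=-9.2056
step 7: x_pred=-9.5442  r=14.6742  x^+=-0.8131  v^+=-1.6676  a^+=0.5731

resid = 14.6742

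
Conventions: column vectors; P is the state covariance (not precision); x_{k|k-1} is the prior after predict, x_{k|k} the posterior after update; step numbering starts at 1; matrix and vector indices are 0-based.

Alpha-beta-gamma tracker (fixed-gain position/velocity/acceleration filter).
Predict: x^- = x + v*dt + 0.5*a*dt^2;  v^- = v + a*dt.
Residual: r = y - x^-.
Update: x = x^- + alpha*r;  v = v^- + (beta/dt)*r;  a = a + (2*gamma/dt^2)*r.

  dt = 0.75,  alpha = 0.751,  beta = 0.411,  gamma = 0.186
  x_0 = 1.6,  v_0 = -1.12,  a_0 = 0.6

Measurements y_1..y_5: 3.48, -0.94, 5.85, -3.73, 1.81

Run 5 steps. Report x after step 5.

x_post = 0.5646

step 1: x_pred=0.9287  r=2.5513  x^+=2.8447  v^+=0.7281  a^+=2.2872
step 2: x_pred=4.0341  r=-4.9741  x^+=0.2985  v^+=-0.2823  a^+=-1.0023
step 3: x_pred=-0.1951  r=6.0451  x^+=4.3448  v^+=2.2787  a^+=2.9955
step 4: x_pred=6.8963  r=-10.6263  x^+=-1.0841  v^+=-1.2979  a^+=-4.0320
step 5: x_pred=-3.1915  r=5.0015  x^+=0.5646  v^+=-1.5811  a^+=-0.7244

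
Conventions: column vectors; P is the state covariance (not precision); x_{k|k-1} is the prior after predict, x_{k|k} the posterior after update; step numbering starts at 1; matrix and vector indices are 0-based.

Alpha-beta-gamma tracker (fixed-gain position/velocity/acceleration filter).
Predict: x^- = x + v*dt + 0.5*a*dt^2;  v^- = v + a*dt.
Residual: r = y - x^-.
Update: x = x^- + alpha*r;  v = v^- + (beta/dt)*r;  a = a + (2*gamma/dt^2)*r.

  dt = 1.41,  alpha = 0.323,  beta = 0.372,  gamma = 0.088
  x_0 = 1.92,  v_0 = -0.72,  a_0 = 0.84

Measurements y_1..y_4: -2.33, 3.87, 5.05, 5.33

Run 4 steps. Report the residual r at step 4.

step 1: x_pred=1.7398  r=-4.0698  x^+=0.4253  v^+=-0.6093  a^+=0.4797
step 2: x_pred=0.0430  r=3.8270  x^+=1.2791  v^+=1.0768  a^+=0.8185
step 3: x_pred=3.6109  r=1.4391  x^+=4.0758  v^+=2.6105  a^+=0.9459
step 4: x_pred=8.6969  r=-3.3669  x^+=7.6094  v^+=3.0560  a^+=0.6478

resid = -3.3669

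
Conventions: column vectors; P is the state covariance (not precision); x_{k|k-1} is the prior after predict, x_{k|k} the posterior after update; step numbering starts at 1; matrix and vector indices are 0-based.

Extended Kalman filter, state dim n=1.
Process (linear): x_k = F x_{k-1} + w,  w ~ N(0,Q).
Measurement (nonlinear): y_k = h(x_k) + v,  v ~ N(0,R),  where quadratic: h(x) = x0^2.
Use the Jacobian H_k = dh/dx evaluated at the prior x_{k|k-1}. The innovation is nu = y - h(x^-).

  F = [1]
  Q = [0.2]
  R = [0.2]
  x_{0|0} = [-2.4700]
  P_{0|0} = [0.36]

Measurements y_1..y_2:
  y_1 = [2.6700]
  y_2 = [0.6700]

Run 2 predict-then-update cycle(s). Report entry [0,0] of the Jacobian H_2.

step 1: x^-=[-2.4700]  P^-=[0.5600]  H_jac=[-4.9400]  S=[13.8660]  K=[-0.1995]  nu=[-3.4309]  x^+=[-1.7855]  P^+=[0.0081]
step 2: x^-=[-1.7855]  P^-=[0.2081]  H_jac=[-3.5710]  S=[2.8534]  K=[-0.2604]  nu=[-2.5180]  x^+=[-1.1298]  P^+=[0.0146]

H_jac[0,0] = -3.5710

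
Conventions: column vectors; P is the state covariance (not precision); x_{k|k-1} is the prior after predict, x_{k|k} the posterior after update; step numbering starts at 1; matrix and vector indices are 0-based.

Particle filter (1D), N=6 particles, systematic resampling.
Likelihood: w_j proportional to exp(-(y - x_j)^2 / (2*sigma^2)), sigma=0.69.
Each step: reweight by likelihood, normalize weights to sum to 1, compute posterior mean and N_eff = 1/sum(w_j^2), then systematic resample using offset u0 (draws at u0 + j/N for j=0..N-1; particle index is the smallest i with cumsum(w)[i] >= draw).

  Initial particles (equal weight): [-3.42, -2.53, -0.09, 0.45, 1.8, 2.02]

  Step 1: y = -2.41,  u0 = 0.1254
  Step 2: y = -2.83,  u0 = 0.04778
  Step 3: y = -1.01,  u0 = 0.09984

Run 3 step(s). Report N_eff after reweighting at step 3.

N_eff = 5.0503

step 1: w=[0.2573, 0.7399, 0.0026, 0.0001, 0.0000, 0.0000]  mean=-2.7522  Neff=1.6295  idx=[0, 1, 1, 1, 1, 1]
step 2: w=[0.1323, 0.1735, 0.1735, 0.1735, 0.1735, 0.1735]  mean=-2.6478  Neff=5.9495  idx=[0, 1, 2, 3, 4, 5]
step 3: w=[0.0051, 0.1990, 0.1990, 0.1990, 0.1990, 0.1990]  mean=-2.5345  Neff=5.0503  idx=[1, 2, 3, 3, 4, 5]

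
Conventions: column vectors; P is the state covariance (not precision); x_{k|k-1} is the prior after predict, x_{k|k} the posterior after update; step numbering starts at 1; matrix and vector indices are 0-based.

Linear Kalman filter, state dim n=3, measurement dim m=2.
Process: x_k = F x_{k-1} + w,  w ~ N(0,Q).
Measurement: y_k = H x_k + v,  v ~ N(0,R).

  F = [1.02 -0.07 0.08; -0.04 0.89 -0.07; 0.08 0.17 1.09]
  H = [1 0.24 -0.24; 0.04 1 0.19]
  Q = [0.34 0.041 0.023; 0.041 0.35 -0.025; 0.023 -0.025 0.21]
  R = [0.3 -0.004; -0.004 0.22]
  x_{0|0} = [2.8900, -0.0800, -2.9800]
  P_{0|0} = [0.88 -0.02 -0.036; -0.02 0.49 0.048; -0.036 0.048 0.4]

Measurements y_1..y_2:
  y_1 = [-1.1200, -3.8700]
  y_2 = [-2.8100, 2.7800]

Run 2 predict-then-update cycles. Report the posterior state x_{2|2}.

step 1: x^-=[2.7150, 0.0218, -3.0306]  P^-=[1.2570 -0.0395 0.0772; -0.0395 0.7367 0.0623; 0.0772 0.0623 0.7160]  S=[1.5774 0.1523; 0.1523 1.0063]  K=[0.7882 -0.0941; 0.0059 0.7414; -0.0709 0.2109]  nu=[-4.5676, -3.4246]  x^+=[-0.5628, -2.5444, -3.4291]  P^+=[0.2907 -0.0657 0.1590; -0.0657 0.1822 -0.0866; 0.1590 -0.0866 0.6679]
step 2: x^-=[-0.6703, -2.0020, -4.2153]  P^-=[0.6839 -0.0642 0.2750; -0.0642 0.5144 -0.1443; 0.2750 -0.1443 1.0045]  S=[0.9253 0.1138; 0.1138 0.7159]  K=[0.6615 -0.0837; 0.0186 0.6736; -0.0109 0.0821]  nu=[-2.6709, 5.6097]  x^+=[-2.9066, 1.7273, -3.7258]  P^+=[0.2866 -0.0858 0.2803; -0.0858 0.1863 -0.1831; 0.2803 -0.1831 0.9998]

x_post = [-2.9066, 1.7273, -3.7258]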